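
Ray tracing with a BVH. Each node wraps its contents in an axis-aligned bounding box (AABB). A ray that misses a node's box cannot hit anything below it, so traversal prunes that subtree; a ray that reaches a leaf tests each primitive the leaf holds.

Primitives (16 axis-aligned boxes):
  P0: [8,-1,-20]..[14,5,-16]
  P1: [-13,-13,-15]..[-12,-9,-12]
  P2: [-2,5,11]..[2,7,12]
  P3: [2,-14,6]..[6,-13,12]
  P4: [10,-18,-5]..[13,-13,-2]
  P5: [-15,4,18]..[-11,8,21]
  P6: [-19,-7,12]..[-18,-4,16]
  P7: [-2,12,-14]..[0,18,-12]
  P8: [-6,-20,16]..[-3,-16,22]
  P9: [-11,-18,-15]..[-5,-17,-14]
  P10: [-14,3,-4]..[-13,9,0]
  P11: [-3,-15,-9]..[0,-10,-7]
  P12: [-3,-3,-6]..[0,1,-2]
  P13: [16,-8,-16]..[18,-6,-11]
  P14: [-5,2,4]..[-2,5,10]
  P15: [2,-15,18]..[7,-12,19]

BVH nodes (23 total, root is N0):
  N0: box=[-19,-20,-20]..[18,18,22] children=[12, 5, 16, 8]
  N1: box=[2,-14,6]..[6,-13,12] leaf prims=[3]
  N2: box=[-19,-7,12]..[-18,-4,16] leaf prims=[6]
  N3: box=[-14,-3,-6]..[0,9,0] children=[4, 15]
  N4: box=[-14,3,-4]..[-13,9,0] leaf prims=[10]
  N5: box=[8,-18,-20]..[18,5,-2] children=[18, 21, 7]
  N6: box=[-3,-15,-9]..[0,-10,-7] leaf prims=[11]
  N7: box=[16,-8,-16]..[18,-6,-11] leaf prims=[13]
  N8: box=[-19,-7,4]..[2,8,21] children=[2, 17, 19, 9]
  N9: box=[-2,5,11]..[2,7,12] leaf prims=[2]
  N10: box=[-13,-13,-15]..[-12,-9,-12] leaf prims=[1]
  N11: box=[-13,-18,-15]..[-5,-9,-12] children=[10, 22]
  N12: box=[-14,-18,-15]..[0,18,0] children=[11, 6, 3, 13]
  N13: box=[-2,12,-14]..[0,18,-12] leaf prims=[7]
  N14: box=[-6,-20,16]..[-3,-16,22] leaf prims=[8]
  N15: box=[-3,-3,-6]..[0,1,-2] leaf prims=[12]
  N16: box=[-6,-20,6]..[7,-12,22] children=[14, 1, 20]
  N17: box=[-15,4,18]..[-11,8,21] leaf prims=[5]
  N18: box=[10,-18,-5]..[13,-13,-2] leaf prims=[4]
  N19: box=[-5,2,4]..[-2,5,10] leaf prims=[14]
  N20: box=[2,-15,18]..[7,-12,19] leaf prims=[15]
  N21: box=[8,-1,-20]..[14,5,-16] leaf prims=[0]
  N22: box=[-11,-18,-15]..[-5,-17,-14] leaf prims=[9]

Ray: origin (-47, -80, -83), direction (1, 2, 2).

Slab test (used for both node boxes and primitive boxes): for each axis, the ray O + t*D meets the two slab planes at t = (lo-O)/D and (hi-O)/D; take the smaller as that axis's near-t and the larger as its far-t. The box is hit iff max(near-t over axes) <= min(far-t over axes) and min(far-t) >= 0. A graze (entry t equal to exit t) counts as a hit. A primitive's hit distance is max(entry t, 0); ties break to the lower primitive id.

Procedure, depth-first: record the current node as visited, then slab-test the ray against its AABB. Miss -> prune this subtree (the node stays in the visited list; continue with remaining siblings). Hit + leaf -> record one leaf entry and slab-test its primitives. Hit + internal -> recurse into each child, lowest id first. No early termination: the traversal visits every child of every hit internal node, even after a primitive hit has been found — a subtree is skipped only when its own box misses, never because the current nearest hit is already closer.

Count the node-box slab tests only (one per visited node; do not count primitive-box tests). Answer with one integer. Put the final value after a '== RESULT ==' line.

Traverse from the root:
N0 x:[28,65] y:[30,49] z:[63/2,105/2] -> hit [63/2,49], descend [5, 8, 12, 16]
  N5 x:[55,65] y:[31,85/2] z:[63/2,81/2] -> miss, prune
  N8 x:[28,49] y:[73/2,44] z:[87/2,52] -> hit [87/2,44], descend [2, 9, 17, 19]
    N2 x:[28,29] y:[73/2,38] z:[95/2,99/2] -> miss, prune
    N9 x:[45,49] y:[85/2,87/2] z:[47,95/2] -> miss, prune
    N17 x:[32,36] y:[42,44] z:[101/2,52] -> miss, prune
    N19 x:[42,45] y:[41,85/2] z:[87/2,93/2] -> miss, prune
  N12 x:[33,47] y:[31,49] z:[34,83/2] -> hit [34,83/2], descend [3, 6, 11, 13]
    N3 x:[33,47] y:[77/2,89/2] z:[77/2,83/2] -> hit [77/2,83/2], descend [4, 15]
      N4 x:[33,34] y:[83/2,89/2] z:[79/2,83/2] -> miss, prune
      N15 x:[44,47] y:[77/2,81/2] z:[77/2,81/2] -> miss, prune
    N6 x:[44,47] y:[65/2,35] z:[37,38] -> miss, prune
    N11 x:[34,42] y:[31,71/2] z:[34,71/2] -> hit [34,71/2], descend [10, 22]
      N10 x:[34,35] y:[67/2,71/2] z:[34,71/2] -> hit [34,35] leaf, test {P1@t=34}
      N22 x:[36,42] y:[31,63/2] z:[34,69/2] -> miss, prune
    N13 x:[45,47] y:[46,49] z:[69/2,71/2] -> miss, prune
  N16 x:[41,54] y:[30,34] z:[89/2,105/2] -> miss, prune

Summary -> nodes [0, 5, 8, 2, 9, 17, 19, 12, 3, 4, 15, 6, 11, 10, 22, 13, 16]; box-tests=17; leaf-entries=1; first=P1

== RESULT ==
17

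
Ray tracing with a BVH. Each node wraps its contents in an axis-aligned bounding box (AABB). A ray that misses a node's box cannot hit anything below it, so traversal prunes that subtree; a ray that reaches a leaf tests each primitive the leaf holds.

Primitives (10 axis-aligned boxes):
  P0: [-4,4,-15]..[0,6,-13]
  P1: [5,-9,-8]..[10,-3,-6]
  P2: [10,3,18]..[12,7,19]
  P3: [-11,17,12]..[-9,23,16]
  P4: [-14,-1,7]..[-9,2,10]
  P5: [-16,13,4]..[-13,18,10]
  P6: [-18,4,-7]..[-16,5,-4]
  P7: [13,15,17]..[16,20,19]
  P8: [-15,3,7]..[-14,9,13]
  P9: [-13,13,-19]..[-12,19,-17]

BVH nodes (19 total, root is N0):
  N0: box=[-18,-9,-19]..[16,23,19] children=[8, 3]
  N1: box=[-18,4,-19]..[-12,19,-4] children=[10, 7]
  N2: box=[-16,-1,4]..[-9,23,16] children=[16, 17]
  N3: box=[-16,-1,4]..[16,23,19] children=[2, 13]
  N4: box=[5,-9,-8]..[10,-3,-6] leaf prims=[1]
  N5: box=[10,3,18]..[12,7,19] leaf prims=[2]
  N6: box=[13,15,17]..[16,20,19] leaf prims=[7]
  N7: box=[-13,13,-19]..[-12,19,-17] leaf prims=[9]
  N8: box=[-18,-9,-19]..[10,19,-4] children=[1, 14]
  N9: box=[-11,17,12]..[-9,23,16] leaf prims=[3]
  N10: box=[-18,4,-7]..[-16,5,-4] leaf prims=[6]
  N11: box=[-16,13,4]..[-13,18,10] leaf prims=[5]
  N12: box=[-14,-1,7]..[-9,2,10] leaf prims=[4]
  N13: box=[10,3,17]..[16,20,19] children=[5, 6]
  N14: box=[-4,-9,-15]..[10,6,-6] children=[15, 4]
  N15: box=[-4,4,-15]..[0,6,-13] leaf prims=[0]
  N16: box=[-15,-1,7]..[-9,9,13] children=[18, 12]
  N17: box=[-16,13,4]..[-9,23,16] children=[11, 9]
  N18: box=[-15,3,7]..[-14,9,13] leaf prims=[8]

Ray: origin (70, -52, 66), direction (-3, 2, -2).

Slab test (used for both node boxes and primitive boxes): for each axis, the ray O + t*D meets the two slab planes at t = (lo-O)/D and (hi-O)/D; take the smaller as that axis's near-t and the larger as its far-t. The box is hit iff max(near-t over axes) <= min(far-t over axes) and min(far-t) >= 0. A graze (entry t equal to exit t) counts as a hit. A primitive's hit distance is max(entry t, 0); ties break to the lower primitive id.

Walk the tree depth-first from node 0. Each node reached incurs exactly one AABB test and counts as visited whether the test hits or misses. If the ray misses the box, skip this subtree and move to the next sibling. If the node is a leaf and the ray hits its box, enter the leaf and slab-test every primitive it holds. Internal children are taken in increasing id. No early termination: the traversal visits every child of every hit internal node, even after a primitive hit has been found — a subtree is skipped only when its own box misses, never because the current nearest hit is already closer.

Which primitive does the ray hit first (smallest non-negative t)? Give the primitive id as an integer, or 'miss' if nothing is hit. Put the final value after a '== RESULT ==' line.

Walk:
N0 x:[18,88/3] y:[43/2,75/2] z:[47/2,85/2] -> hit [47/2,88/3], descend [3, 8]
  N3 x:[18,86/3] y:[51/2,75/2] z:[47/2,31] -> hit [51/2,86/3], descend [2, 13]
    N2 x:[79/3,86/3] y:[51/2,75/2] z:[25,31] -> hit [79/3,86/3], descend [16, 17]
      N16 x:[79/3,85/3] y:[51/2,61/2] z:[53/2,59/2] -> hit [53/2,85/3], descend [12, 18]
        N12 x:[79/3,28] y:[51/2,27] z:[28,59/2] -> miss, prune
        N18 x:[28,85/3] y:[55/2,61/2] z:[53/2,59/2] -> hit [28,85/3] leaf, test {P8@t=28}
      N17 x:[79/3,86/3] y:[65/2,75/2] z:[25,31] -> miss, prune
    N13 x:[18,20] y:[55/2,36] z:[47/2,49/2] -> miss, prune
  N8 x:[20,88/3] y:[43/2,71/2] z:[35,85/2] -> miss, prune

9 AABB tests over nodes [0, 3, 2, 16, 12, 18, 17, 13, 8]; 1 leaf entered; closest P8.

== RESULT ==
8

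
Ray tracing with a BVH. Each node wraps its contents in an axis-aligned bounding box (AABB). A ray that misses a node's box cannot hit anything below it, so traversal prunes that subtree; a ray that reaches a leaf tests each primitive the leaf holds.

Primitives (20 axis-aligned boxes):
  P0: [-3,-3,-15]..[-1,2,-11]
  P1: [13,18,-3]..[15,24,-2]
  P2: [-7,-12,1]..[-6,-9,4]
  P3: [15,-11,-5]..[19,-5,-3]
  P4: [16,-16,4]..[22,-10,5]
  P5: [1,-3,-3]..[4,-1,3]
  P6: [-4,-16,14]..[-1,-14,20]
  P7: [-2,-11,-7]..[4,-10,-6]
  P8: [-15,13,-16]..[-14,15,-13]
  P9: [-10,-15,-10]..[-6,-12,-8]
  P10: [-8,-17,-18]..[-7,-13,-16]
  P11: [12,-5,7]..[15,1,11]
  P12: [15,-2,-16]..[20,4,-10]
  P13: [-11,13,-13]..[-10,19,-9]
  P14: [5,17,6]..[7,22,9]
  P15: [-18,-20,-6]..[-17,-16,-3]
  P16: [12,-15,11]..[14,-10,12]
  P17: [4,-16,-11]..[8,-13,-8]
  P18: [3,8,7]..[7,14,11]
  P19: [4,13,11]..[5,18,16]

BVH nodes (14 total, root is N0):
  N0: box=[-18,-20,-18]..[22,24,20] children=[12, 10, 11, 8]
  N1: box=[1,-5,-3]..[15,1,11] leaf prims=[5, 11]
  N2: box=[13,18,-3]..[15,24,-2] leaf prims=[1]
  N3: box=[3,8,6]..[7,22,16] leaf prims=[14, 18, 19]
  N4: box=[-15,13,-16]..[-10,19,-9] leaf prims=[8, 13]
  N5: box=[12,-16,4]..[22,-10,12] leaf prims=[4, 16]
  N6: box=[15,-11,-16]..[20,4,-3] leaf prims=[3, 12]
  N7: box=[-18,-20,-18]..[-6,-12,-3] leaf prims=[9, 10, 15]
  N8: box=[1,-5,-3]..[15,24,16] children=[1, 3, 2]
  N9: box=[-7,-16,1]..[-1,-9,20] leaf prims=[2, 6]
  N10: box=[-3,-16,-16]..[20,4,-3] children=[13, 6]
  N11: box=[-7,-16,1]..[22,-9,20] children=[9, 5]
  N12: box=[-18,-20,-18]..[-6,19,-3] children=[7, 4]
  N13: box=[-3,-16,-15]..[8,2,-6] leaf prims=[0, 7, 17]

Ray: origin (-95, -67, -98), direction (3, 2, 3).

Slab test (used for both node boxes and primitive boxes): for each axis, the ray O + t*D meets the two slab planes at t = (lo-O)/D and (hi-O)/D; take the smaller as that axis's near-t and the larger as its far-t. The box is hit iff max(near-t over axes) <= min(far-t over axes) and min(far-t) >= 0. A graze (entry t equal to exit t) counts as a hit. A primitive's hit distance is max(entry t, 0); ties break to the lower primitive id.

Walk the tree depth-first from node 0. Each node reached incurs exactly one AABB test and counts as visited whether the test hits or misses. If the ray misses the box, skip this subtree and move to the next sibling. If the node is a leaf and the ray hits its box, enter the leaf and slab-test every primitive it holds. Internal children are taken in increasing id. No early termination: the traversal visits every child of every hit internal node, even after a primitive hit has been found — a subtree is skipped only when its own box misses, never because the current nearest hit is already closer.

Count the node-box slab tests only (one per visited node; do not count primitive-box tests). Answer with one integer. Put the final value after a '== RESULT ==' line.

Walk:
N0 x:[77/3,39] y:[47/2,91/2] z:[80/3,118/3] -> hit [80/3,39], descend [8, 10, 11, 12]
  N8 x:[32,110/3] y:[31,91/2] z:[95/3,38] -> hit [32,110/3], descend [1, 2, 3]
    N1 x:[32,110/3] y:[31,34] z:[95/3,109/3] -> hit [32,34] leaf, test {P5@t=32, P11(miss)}
    N2 x:[36,110/3] y:[85/2,91/2] z:[95/3,32] -> miss, prune
    N3 x:[98/3,34] y:[75/2,89/2] z:[104/3,38] -> miss, prune
  N10 x:[92/3,115/3] y:[51/2,71/2] z:[82/3,95/3] -> hit [92/3,95/3], descend [6, 13]
    N6 x:[110/3,115/3] y:[28,71/2] z:[82/3,95/3] -> miss, prune
    N13 x:[92/3,103/3] y:[51/2,69/2] z:[83/3,92/3] -> hit [92/3,92/3] leaf, test {P0(miss), P7(miss), P17(miss)}
  N11 x:[88/3,39] y:[51/2,29] z:[33,118/3] -> miss, prune
  N12 x:[77/3,89/3] y:[47/2,43] z:[80/3,95/3] -> hit [80/3,89/3], descend [4, 7]
    N4 x:[80/3,85/3] y:[40,43] z:[82/3,89/3] -> miss, prune
    N7 x:[77/3,89/3] y:[47/2,55/2] z:[80/3,95/3] -> hit [80/3,55/2] leaf, test {P9(miss), P10(miss), P15(miss)}

order=[0, 8, 1, 2, 3, 10, 6, 13, 11, 12, 4, 7]  |boxes|=12  |leaves|=3  hit=P5

== RESULT ==
12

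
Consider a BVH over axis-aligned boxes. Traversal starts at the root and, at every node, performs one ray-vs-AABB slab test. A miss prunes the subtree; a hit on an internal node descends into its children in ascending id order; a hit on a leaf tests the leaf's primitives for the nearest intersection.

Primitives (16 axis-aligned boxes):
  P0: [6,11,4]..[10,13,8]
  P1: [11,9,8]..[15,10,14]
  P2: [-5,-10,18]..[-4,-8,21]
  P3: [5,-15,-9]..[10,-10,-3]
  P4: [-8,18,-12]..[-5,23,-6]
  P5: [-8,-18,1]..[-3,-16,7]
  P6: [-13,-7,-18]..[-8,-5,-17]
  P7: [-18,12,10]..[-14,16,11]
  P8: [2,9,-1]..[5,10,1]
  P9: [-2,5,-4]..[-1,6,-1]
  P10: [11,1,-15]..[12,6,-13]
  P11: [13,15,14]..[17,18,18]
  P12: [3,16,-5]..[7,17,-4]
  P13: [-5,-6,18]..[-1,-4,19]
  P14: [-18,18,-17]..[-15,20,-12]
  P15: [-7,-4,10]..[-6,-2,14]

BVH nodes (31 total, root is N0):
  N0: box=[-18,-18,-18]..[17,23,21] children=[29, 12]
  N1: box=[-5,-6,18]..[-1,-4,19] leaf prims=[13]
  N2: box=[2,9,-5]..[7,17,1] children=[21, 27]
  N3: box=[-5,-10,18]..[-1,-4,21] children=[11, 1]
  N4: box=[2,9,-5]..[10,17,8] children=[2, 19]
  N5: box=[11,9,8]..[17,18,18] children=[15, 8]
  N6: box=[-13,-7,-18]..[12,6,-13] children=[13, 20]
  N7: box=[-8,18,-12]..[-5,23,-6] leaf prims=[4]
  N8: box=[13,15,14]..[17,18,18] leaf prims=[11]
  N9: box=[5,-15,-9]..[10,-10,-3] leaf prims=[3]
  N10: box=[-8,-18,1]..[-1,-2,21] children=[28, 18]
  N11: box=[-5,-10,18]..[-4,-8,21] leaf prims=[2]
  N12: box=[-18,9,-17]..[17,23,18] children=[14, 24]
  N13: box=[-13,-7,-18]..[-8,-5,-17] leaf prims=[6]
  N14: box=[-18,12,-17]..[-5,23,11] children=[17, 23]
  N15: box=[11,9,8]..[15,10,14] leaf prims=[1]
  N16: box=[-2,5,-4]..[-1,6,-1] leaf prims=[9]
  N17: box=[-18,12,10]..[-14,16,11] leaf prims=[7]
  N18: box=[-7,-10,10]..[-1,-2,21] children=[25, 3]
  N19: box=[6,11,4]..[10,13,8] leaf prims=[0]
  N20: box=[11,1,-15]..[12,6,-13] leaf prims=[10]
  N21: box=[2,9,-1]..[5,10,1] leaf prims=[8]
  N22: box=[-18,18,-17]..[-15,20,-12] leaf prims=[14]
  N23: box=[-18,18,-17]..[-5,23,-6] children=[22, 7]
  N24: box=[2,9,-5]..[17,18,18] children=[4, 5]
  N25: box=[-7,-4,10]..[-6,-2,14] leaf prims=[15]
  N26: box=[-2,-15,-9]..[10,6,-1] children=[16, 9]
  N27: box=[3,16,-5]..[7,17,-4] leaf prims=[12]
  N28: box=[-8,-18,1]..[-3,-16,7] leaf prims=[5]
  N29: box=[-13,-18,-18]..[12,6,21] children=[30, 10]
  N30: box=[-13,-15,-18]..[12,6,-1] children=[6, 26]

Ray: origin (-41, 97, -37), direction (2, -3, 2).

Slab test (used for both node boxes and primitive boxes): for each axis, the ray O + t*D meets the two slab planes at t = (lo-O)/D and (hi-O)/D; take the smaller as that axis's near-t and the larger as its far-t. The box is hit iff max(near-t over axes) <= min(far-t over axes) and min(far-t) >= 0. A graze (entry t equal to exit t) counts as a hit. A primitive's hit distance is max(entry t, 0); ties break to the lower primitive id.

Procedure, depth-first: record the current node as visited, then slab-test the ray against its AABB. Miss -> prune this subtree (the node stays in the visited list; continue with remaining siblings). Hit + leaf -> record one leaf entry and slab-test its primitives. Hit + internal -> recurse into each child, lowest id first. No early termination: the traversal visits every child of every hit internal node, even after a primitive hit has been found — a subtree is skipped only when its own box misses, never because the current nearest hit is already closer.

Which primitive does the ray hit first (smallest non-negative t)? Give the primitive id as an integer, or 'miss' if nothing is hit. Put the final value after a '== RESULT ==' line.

Traverse from the root:
N0 x:[23/2,29] y:[74/3,115/3] z:[19/2,29] -> hit [74/3,29], descend [12, 29]
  N12 x:[23/2,29] y:[74/3,88/3] z:[10,55/2] -> hit [74/3,55/2], descend [14, 24]
    N14 x:[23/2,18] y:[74/3,85/3] z:[10,24] -> miss, prune
    N24 x:[43/2,29] y:[79/3,88/3] z:[16,55/2] -> hit [79/3,55/2], descend [4, 5]
      N4 x:[43/2,51/2] y:[80/3,88/3] z:[16,45/2] -> miss, prune
      N5 x:[26,29] y:[79/3,88/3] z:[45/2,55/2] -> hit [79/3,55/2], descend [8, 15]
        N8 x:[27,29] y:[79/3,82/3] z:[51/2,55/2] -> hit [27,82/3] leaf, test {P11@t=27}
        N15 x:[26,28] y:[29,88/3] z:[45/2,51/2] -> miss, prune
  N29 x:[14,53/2] y:[91/3,115/3] z:[19/2,29] -> miss, prune

Visited [0, 12, 14, 24, 4, 5, 8, 15, 29]. Tests: 9 box, 1 leaf. Nearest: P11.

== RESULT ==
11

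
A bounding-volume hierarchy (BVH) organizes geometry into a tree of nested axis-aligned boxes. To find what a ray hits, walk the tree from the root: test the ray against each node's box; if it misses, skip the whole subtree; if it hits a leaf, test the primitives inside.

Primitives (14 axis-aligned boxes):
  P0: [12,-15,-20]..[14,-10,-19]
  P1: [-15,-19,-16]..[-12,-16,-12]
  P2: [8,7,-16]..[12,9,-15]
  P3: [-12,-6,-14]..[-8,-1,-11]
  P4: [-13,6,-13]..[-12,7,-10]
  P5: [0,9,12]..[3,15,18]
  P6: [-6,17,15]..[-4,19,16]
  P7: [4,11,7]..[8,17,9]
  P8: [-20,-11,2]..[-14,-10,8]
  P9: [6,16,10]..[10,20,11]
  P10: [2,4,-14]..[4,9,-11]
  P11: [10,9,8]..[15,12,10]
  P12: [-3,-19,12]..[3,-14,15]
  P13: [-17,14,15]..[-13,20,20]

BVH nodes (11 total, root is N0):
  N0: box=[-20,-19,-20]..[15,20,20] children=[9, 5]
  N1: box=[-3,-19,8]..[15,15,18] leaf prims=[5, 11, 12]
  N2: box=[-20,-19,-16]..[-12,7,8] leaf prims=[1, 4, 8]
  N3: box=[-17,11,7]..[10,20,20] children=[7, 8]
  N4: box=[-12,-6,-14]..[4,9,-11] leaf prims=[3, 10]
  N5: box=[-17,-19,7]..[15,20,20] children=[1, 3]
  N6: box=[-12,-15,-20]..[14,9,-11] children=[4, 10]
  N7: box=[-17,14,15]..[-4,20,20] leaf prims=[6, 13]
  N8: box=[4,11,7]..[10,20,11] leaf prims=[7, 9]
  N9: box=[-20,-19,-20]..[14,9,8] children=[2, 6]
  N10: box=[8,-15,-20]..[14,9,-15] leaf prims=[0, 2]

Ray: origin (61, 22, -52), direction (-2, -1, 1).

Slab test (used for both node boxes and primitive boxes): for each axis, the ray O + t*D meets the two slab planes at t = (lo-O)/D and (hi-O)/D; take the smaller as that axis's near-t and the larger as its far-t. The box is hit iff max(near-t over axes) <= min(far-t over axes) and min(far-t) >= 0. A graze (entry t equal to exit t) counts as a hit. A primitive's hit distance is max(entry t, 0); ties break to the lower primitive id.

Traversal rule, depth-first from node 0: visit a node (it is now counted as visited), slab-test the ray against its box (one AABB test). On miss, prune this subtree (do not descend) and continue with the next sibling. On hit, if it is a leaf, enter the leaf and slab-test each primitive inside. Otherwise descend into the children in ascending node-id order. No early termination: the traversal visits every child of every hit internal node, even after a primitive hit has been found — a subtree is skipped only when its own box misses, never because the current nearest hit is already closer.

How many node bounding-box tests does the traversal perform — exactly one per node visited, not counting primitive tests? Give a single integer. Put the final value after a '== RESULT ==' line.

Trace the traversal:
N0 x:[23,81/2] y:[2,41] z:[32,72] -> hit [32,81/2], descend [5, 9]
  N5 x:[23,39] y:[2,41] z:[59,72] -> miss, prune
  N9 x:[47/2,81/2] y:[13,41] z:[32,60] -> hit [32,81/2], descend [2, 6]
    N2 x:[73/2,81/2] y:[15,41] z:[36,60] -> hit [73/2,81/2] leaf, test {P1@t=38, P4(miss), P8(miss)}
    N6 x:[47/2,73/2] y:[13,37] z:[32,41] -> hit [32,73/2], descend [4, 10]
      N4 x:[57/2,73/2] y:[13,28] z:[38,41] -> miss, prune
      N10 x:[47/2,53/2] y:[13,37] z:[32,37] -> miss, prune

7 AABB tests over nodes [0, 5, 9, 2, 6, 4, 10]; 1 leaf entered; closest P1.

== RESULT ==
7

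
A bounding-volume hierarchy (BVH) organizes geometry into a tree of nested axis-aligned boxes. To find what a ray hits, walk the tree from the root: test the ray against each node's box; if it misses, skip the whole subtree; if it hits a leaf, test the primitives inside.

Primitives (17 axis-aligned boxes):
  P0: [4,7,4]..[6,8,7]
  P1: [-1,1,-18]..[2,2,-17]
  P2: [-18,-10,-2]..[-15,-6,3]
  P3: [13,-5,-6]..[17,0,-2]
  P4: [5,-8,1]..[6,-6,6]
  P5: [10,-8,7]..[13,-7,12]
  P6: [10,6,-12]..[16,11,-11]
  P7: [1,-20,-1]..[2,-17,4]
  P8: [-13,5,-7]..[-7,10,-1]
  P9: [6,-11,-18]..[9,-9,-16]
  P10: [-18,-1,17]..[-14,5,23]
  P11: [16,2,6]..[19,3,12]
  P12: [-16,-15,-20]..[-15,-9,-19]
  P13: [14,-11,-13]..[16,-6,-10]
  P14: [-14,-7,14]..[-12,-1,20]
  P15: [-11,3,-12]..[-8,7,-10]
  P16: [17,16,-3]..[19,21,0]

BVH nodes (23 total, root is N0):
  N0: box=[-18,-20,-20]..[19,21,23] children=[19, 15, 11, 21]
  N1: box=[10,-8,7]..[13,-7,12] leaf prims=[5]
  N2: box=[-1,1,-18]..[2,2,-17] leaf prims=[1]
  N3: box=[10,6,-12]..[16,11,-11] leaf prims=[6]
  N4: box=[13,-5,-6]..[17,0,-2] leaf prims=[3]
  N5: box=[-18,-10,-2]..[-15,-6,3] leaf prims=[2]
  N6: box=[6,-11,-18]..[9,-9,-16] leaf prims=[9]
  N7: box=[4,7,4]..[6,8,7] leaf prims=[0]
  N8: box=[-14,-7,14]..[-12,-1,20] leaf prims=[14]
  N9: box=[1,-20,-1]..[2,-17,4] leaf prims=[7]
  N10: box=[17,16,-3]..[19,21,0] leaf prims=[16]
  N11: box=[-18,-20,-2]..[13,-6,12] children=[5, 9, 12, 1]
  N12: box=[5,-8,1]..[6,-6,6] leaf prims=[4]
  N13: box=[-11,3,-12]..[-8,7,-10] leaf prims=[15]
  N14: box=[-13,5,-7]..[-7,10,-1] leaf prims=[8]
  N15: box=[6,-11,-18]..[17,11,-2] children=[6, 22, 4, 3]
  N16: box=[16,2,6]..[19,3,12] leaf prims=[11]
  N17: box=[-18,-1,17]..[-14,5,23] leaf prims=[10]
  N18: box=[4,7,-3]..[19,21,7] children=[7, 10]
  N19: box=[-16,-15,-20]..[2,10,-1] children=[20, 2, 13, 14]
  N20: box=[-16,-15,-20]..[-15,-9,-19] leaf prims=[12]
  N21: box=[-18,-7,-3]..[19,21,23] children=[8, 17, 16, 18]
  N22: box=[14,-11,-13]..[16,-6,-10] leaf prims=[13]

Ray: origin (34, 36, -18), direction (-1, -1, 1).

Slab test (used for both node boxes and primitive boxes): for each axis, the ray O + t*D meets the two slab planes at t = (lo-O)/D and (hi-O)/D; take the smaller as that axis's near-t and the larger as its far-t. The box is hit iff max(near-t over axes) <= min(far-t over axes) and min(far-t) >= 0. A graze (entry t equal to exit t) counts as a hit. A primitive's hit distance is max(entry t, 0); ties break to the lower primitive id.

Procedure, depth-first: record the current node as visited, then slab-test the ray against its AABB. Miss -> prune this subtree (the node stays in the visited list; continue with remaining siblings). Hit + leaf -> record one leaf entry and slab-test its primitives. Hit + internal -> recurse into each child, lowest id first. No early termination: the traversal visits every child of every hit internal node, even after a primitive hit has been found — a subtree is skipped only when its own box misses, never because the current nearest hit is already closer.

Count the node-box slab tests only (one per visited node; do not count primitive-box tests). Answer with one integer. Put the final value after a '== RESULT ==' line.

Walk:
N0 x:[15,52] y:[15,56] z:[-2,41] -> hit [15,41], descend [11, 15, 19, 21]
  N11 x:[21,52] y:[42,56] z:[16,30] -> miss, prune
  N15 x:[17,28] y:[25,47] z:[0,16] -> miss, prune
  N19 x:[32,50] y:[26,51] z:[-2,17] -> miss, prune
  N21 x:[15,52] y:[15,43] z:[15,41] -> hit [15,41], descend [8, 16, 17, 18]
    N8 x:[46,48] y:[37,43] z:[32,38] -> miss, prune
    N16 x:[15,18] y:[33,34] z:[24,30] -> miss, prune
    N17 x:[48,52] y:[31,37] z:[35,41] -> miss, prune
    N18 x:[15,30] y:[15,29] z:[15,25] -> hit [15,25], descend [7, 10]
      N7 x:[28,30] y:[28,29] z:[22,25] -> miss, prune
      N10 x:[15,17] y:[15,20] z:[15,18] -> hit [15,17] leaf, test {P16@t=15}

order=[0, 11, 15, 19, 21, 8, 16, 17, 18, 7, 10]  |boxes|=11  |leaves|=1  hit=P16

== RESULT ==
11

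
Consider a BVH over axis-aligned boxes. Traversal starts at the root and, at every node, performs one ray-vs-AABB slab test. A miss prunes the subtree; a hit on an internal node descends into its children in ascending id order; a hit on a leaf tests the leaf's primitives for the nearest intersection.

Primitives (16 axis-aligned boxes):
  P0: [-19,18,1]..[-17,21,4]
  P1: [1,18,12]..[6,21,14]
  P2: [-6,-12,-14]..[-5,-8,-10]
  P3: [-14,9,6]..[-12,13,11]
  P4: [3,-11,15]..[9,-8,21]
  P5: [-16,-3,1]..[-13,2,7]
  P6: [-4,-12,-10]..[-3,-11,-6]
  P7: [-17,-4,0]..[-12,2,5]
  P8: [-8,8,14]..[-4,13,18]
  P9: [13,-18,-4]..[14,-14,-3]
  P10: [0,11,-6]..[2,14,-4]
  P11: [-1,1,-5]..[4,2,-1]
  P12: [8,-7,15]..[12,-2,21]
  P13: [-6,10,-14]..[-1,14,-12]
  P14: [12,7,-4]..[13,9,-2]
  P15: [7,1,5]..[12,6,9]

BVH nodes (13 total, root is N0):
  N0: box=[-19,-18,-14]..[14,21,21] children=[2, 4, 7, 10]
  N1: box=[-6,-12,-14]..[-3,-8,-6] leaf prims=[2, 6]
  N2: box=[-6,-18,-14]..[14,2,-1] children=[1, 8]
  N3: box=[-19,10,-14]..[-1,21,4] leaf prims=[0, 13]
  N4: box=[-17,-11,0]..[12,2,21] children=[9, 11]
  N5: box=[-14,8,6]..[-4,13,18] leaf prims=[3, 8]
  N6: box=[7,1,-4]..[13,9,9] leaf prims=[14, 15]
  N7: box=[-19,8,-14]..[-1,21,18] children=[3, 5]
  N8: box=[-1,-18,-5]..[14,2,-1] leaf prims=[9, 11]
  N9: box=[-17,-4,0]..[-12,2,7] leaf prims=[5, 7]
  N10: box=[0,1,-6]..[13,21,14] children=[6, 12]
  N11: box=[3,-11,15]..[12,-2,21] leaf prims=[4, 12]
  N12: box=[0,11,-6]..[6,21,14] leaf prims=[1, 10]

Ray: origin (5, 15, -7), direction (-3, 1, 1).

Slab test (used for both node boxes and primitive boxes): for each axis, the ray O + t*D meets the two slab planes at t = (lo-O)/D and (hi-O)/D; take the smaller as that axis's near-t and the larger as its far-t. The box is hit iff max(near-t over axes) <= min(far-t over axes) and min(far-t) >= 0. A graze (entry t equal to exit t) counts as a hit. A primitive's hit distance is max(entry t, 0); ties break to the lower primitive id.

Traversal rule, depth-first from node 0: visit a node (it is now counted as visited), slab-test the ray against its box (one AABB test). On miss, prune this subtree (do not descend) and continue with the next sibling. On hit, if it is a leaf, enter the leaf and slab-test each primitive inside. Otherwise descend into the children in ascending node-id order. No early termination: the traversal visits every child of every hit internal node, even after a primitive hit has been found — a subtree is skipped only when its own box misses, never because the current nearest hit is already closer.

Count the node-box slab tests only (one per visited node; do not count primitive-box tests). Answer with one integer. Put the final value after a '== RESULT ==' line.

Trace the traversal:
N0 x:[-3,8] y:[-33,6] z:[-7,28] -> hit [-3,6], descend [2, 4, 7, 10]
  N2 x:[-3,11/3] y:[-33,-13] z:[-7,6] -> miss, prune
  N4 x:[-7/3,22/3] y:[-26,-13] z:[7,28] -> miss, prune
  N7 x:[2,8] y:[-7,6] z:[-7,25] -> hit [2,6], descend [3, 5]
    N3 x:[2,8] y:[-5,6] z:[-7,11] -> hit [2,6] leaf, test {P0(miss), P13(miss)}
    N5 x:[3,19/3] y:[-7,-2] z:[13,25] -> miss, prune
  N10 x:[-8/3,5/3] y:[-14,6] z:[1,21] -> hit [1,5/3], descend [6, 12]
    N6 x:[-8/3,-2/3] y:[-14,-6] z:[3,16] -> miss, prune
    N12 x:[-1/3,5/3] y:[-4,6] z:[1,21] -> hit [1,5/3] leaf, test {P1(miss), P10(miss)}

order=[0, 2, 4, 7, 3, 5, 10, 6, 12]  |boxes|=9  |leaves|=2  hit=miss

== RESULT ==
9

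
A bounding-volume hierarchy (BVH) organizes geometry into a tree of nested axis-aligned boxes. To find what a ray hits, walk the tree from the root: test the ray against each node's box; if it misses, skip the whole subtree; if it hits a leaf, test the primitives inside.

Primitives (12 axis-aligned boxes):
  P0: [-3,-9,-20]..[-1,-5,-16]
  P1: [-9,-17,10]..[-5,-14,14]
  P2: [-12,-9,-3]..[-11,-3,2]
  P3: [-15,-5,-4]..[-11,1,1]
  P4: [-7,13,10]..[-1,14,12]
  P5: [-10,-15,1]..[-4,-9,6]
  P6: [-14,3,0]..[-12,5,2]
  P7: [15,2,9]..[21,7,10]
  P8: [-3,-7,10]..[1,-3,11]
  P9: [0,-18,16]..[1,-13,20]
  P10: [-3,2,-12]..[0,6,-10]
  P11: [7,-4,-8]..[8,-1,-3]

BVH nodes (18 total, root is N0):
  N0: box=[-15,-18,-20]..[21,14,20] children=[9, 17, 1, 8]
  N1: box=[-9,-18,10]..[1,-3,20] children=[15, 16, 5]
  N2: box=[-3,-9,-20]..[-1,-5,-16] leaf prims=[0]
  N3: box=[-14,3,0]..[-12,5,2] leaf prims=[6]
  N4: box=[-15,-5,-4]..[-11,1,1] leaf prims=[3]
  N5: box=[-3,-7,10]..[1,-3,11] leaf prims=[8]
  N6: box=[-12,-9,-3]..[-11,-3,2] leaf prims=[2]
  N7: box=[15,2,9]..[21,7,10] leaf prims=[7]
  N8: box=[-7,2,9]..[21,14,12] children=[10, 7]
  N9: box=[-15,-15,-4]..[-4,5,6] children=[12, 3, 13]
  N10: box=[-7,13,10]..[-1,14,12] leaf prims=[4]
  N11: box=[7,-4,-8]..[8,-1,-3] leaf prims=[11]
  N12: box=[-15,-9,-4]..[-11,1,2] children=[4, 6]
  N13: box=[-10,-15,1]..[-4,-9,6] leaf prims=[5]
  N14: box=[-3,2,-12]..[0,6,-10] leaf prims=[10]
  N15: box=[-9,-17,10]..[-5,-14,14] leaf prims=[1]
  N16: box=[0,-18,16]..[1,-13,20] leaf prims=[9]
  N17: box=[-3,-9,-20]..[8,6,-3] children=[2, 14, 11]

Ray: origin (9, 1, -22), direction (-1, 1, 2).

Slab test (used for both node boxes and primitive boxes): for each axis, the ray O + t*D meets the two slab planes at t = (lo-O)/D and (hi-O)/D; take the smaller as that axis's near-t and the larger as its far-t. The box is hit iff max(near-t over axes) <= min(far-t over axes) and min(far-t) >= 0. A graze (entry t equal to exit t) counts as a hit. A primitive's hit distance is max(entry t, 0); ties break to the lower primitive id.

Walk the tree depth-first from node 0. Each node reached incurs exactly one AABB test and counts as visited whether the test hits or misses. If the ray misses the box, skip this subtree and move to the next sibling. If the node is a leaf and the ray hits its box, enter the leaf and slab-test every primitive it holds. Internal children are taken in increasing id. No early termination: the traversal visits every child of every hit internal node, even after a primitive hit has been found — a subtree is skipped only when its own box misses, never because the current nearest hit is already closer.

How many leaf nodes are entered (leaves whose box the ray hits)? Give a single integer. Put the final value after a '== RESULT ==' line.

Walk:
N0 x:[-12,24] y:[-19,13] z:[1,21] -> hit [1,13], descend [1, 8, 9, 17]
  N1 x:[8,18] y:[-19,-4] z:[16,21] -> miss, prune
  N8 x:[-12,16] y:[1,13] z:[31/2,17] -> miss, prune
  N9 x:[13,24] y:[-16,4] z:[9,14] -> miss, prune
  N17 x:[1,12] y:[-10,5] z:[1,19/2] -> hit [1,5], descend [2, 11, 14]
    N2 x:[10,12] y:[-10,-6] z:[1,3] -> miss, prune
    N11 x:[1,2] y:[-5,-2] z:[7,19/2] -> miss, prune
    N14 x:[9,12] y:[1,5] z:[5,6] -> miss, prune

Summary -> nodes [0, 1, 8, 9, 17, 2, 11, 14]; box-tests=8; leaf-entries=0; first=miss

== RESULT ==
0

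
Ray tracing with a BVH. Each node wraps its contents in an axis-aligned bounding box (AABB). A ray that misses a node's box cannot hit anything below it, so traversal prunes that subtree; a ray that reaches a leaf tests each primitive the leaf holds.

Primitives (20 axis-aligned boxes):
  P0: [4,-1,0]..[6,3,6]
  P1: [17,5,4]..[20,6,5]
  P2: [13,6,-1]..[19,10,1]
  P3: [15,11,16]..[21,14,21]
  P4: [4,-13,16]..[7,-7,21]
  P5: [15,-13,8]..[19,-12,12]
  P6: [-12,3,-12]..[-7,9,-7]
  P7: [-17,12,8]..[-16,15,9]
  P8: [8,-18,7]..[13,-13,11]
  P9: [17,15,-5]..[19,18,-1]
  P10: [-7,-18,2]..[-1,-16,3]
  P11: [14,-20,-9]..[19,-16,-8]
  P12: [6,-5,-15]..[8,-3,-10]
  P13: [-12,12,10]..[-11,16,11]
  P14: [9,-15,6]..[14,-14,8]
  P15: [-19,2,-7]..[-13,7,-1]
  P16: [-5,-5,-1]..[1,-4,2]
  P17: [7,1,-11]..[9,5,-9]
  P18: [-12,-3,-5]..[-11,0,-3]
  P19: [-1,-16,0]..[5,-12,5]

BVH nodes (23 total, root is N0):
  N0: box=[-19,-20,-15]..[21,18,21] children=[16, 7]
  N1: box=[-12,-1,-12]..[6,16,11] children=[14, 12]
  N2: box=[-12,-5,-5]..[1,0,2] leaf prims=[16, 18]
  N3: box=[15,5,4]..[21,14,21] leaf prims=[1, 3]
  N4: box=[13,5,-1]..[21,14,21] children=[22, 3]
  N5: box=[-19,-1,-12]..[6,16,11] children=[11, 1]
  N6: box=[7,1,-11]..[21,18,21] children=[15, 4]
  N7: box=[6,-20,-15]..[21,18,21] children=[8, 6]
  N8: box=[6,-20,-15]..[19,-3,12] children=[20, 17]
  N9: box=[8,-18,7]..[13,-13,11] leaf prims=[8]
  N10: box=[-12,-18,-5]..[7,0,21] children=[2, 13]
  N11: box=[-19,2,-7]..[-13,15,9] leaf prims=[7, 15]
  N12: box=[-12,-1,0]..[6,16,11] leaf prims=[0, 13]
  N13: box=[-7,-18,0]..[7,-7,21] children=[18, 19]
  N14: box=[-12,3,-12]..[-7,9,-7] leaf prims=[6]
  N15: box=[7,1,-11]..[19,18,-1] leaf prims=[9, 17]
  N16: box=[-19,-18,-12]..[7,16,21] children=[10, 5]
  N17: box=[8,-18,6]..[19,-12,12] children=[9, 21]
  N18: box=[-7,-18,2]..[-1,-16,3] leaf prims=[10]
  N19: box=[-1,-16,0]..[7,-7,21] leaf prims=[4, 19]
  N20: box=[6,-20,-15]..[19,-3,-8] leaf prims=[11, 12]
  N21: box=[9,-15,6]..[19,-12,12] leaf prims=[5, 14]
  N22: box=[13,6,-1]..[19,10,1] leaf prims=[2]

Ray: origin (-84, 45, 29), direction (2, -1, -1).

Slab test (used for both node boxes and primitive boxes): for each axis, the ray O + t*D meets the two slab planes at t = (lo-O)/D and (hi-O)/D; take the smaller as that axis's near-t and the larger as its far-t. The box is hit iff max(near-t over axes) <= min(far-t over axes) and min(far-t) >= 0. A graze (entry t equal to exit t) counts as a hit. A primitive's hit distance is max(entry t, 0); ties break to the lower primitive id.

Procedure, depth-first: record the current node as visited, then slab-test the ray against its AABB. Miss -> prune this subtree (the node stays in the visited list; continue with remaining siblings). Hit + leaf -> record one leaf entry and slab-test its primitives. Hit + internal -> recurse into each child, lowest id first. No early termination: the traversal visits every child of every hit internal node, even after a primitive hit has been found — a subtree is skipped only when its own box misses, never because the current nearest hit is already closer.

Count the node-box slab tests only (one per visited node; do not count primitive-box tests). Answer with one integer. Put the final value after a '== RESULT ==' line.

Traverse from the root:
N0 x:[65/2,105/2] y:[27,65] z:[8,44] -> hit [65/2,44], descend [7, 16]
  N7 x:[45,105/2] y:[27,65] z:[8,44] -> miss, prune
  N16 x:[65/2,91/2] y:[29,63] z:[8,41] -> hit [65/2,41], descend [5, 10]
    N5 x:[65/2,45] y:[29,46] z:[18,41] -> hit [65/2,41], descend [1, 11]
      N1 x:[36,45] y:[29,46] z:[18,41] -> hit [36,41], descend [12, 14]
        N12 x:[36,45] y:[29,46] z:[18,29] -> miss, prune
        N14 x:[36,77/2] y:[36,42] z:[36,41] -> hit [36,77/2] leaf, test {P6@t=36}
      N11 x:[65/2,71/2] y:[30,43] z:[20,36] -> hit [65/2,71/2] leaf, test {P7(miss), P15(miss)}
    N10 x:[36,91/2] y:[45,63] z:[8,34] -> miss, prune

Visited [0, 7, 16, 5, 1, 12, 14, 11, 10]. Tests: 9 box, 2 leaf. Nearest: P6.

== RESULT ==
9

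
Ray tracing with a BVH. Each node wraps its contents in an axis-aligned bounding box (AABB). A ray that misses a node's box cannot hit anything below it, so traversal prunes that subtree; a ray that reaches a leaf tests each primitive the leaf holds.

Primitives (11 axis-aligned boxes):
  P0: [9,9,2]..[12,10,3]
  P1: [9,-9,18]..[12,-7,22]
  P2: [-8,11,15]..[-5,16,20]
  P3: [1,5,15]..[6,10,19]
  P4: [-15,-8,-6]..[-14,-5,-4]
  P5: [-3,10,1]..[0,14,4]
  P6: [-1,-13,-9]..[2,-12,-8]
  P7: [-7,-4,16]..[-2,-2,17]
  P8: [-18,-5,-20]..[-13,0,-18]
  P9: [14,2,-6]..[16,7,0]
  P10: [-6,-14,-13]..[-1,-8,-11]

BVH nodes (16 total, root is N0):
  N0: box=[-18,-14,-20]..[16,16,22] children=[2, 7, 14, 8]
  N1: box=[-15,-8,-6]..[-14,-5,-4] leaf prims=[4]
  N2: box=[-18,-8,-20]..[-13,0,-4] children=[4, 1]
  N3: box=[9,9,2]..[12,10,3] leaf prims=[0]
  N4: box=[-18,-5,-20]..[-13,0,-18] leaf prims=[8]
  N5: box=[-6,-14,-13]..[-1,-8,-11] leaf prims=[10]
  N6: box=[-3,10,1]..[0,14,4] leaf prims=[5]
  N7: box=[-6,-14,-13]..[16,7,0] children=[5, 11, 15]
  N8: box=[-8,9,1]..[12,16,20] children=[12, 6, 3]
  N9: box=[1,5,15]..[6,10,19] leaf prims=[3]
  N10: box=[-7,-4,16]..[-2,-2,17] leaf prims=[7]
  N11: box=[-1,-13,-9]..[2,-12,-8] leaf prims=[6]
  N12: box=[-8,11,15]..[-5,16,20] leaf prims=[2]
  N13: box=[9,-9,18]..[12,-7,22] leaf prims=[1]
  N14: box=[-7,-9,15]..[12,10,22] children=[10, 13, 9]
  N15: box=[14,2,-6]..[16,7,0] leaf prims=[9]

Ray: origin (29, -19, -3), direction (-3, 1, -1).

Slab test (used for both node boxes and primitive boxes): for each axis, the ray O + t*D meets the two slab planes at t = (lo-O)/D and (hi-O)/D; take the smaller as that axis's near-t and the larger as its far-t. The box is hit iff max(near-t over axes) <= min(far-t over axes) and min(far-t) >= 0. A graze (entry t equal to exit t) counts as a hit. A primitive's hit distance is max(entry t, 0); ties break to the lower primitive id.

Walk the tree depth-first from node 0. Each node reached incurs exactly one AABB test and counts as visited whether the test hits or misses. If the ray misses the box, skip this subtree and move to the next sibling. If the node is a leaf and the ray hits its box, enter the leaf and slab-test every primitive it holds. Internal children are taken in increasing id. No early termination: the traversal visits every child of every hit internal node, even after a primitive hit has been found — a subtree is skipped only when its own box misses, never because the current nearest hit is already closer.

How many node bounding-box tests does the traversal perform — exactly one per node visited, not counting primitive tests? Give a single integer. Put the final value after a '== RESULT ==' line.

Traverse from the root:
N0 x:[13/3,47/3] y:[5,35] z:[-25,17] -> hit [5,47/3], descend [2, 7, 8, 14]
  N2 x:[14,47/3] y:[11,19] z:[1,17] -> hit [14,47/3], descend [1, 4]
    N1 x:[43/3,44/3] y:[11,14] z:[1,3] -> miss, prune
    N4 x:[14,47/3] y:[14,19] z:[15,17] -> hit [15,47/3] leaf, test {P8@t=15}
  N7 x:[13/3,35/3] y:[5,26] z:[-3,10] -> hit [5,10], descend [5, 11, 15]
    N5 x:[10,35/3] y:[5,11] z:[8,10] -> hit [10,10] leaf, test {P10@t=10}
    N11 x:[9,10] y:[6,7] z:[5,6] -> miss, prune
    N15 x:[13/3,5] y:[21,26] z:[-3,3] -> miss, prune
  N8 x:[17/3,37/3] y:[28,35] z:[-23,-4] -> miss, prune
  N14 x:[17/3,12] y:[10,29] z:[-25,-18] -> miss, prune

Visited [0, 2, 1, 4, 7, 5, 11, 15, 8, 14]. Tests: 10 box, 2 leaf. Nearest: P10.

== RESULT ==
10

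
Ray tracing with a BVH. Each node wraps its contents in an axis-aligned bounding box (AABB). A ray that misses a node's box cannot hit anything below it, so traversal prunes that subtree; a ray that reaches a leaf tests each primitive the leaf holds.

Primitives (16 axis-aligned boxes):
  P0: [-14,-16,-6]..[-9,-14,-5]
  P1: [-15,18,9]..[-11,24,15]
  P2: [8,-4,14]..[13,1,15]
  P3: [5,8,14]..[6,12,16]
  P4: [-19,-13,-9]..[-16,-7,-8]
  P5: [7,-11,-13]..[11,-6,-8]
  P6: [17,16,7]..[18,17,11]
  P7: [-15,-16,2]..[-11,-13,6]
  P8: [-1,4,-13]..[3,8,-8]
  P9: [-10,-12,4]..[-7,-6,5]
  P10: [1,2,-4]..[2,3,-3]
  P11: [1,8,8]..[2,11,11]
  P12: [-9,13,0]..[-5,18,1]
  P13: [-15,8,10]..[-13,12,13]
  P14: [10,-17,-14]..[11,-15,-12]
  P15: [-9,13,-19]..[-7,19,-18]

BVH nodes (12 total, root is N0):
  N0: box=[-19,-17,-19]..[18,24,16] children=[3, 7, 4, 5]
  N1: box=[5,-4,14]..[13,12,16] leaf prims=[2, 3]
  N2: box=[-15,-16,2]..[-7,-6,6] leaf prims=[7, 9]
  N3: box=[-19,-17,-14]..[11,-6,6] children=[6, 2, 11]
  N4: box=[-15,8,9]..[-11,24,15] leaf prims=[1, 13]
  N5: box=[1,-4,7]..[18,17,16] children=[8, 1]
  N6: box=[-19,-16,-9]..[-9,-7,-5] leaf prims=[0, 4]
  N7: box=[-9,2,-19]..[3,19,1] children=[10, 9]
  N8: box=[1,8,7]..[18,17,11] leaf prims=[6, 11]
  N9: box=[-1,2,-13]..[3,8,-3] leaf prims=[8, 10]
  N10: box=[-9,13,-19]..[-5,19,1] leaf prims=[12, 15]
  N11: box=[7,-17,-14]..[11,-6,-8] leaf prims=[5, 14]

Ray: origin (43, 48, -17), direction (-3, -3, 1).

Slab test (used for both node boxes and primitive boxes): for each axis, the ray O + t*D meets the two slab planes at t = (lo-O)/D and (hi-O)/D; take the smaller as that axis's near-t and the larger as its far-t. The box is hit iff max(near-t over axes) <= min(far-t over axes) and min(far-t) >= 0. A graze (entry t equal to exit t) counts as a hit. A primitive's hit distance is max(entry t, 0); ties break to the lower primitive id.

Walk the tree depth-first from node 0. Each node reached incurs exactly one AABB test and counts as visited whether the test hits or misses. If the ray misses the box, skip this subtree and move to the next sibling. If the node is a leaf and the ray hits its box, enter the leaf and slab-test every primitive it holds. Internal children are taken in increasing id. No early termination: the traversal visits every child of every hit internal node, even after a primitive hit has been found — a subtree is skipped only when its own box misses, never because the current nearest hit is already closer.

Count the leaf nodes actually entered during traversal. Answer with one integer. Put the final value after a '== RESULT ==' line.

Walk:
N0 x:[25/3,62/3] y:[8,65/3] z:[-2,33] -> hit [25/3,62/3], descend [3, 4, 5, 7]
  N3 x:[32/3,62/3] y:[18,65/3] z:[3,23] -> hit [18,62/3], descend [2, 6, 11]
    N2 x:[50/3,58/3] y:[18,64/3] z:[19,23] -> hit [19,58/3] leaf, test {P7(miss), P9(miss)}
    N6 x:[52/3,62/3] y:[55/3,64/3] z:[8,12] -> miss, prune
    N11 x:[32/3,12] y:[18,65/3] z:[3,9] -> miss, prune
  N4 x:[18,58/3] y:[8,40/3] z:[26,32] -> miss, prune
  N5 x:[25/3,14] y:[31/3,52/3] z:[24,33] -> miss, prune
  N7 x:[40/3,52/3] y:[29/3,46/3] z:[-2,18] -> hit [40/3,46/3], descend [9, 10]
    N9 x:[40/3,44/3] y:[40/3,46/3] z:[4,14] -> hit [40/3,14] leaf, test {P8(miss), P10(miss)}
    N10 x:[16,52/3] y:[29/3,35/3] z:[-2,18] -> miss, prune

order=[0, 3, 2, 6, 11, 4, 5, 7, 9, 10]  |boxes|=10  |leaves|=2  hit=miss

== RESULT ==
2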